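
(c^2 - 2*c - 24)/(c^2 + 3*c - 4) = (c - 6)/(c - 1)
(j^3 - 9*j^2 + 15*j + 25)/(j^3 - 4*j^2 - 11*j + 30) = (j^2 - 4*j - 5)/(j^2 + j - 6)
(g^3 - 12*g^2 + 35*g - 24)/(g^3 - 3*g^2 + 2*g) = (g^2 - 11*g + 24)/(g*(g - 2))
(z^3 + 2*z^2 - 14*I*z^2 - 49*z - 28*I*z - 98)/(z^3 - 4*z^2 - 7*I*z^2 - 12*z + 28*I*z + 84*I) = (z - 7*I)/(z - 6)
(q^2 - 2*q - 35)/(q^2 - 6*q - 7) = (q + 5)/(q + 1)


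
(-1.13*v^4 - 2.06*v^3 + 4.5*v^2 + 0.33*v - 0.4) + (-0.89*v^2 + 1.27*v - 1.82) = -1.13*v^4 - 2.06*v^3 + 3.61*v^2 + 1.6*v - 2.22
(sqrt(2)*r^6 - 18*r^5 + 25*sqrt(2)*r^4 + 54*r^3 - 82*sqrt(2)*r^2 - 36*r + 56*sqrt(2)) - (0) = sqrt(2)*r^6 - 18*r^5 + 25*sqrt(2)*r^4 + 54*r^3 - 82*sqrt(2)*r^2 - 36*r + 56*sqrt(2)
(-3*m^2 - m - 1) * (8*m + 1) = -24*m^3 - 11*m^2 - 9*m - 1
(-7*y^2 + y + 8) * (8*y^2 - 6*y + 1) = -56*y^4 + 50*y^3 + 51*y^2 - 47*y + 8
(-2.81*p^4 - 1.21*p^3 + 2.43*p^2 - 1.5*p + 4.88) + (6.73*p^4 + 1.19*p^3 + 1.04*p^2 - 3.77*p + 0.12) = 3.92*p^4 - 0.02*p^3 + 3.47*p^2 - 5.27*p + 5.0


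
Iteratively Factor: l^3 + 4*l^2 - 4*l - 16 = (l + 2)*(l^2 + 2*l - 8) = (l + 2)*(l + 4)*(l - 2)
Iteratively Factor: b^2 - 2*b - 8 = (b - 4)*(b + 2)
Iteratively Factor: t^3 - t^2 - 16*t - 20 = (t + 2)*(t^2 - 3*t - 10) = (t - 5)*(t + 2)*(t + 2)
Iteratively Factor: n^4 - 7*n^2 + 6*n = (n - 2)*(n^3 + 2*n^2 - 3*n) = (n - 2)*(n + 3)*(n^2 - n) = (n - 2)*(n - 1)*(n + 3)*(n)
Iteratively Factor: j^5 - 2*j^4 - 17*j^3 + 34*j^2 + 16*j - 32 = (j - 1)*(j^4 - j^3 - 18*j^2 + 16*j + 32) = (j - 4)*(j - 1)*(j^3 + 3*j^2 - 6*j - 8) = (j - 4)*(j - 1)*(j + 1)*(j^2 + 2*j - 8) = (j - 4)*(j - 2)*(j - 1)*(j + 1)*(j + 4)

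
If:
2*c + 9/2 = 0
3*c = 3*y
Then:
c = -9/4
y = -9/4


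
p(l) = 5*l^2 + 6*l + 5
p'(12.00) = 126.00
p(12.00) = 797.00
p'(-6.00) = -54.00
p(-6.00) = 149.00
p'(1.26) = 18.60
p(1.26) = 20.50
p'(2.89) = 34.90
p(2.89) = 64.10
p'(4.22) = 48.20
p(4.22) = 119.36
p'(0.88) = 14.80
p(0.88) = 14.15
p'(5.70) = 63.00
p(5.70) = 201.65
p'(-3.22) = -26.20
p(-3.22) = 37.52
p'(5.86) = 64.60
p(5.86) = 211.86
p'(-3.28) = -26.80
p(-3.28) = 39.11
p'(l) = 10*l + 6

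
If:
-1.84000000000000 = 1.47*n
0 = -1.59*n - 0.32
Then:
No Solution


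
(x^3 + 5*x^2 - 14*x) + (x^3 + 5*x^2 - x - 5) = 2*x^3 + 10*x^2 - 15*x - 5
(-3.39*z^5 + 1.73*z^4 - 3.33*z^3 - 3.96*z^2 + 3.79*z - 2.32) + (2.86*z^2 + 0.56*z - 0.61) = -3.39*z^5 + 1.73*z^4 - 3.33*z^3 - 1.1*z^2 + 4.35*z - 2.93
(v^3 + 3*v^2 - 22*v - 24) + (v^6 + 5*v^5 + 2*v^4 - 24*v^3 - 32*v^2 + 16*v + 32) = v^6 + 5*v^5 + 2*v^4 - 23*v^3 - 29*v^2 - 6*v + 8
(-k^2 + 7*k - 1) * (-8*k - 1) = 8*k^3 - 55*k^2 + k + 1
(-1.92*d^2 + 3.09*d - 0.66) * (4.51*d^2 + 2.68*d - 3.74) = -8.6592*d^4 + 8.7903*d^3 + 12.4854*d^2 - 13.3254*d + 2.4684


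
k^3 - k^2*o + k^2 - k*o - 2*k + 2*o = (k - 1)*(k + 2)*(k - o)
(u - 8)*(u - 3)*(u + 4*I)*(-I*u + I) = -I*u^4 + 4*u^3 + 12*I*u^3 - 48*u^2 - 35*I*u^2 + 140*u + 24*I*u - 96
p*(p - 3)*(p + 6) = p^3 + 3*p^2 - 18*p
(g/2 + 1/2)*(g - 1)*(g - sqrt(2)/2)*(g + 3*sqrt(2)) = g^4/2 + 5*sqrt(2)*g^3/4 - 2*g^2 - 5*sqrt(2)*g/4 + 3/2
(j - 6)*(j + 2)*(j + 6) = j^3 + 2*j^2 - 36*j - 72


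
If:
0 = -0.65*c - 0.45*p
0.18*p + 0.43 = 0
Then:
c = 1.65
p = -2.39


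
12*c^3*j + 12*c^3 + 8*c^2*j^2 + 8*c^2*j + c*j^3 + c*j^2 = (2*c + j)*(6*c + j)*(c*j + c)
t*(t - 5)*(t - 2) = t^3 - 7*t^2 + 10*t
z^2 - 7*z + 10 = (z - 5)*(z - 2)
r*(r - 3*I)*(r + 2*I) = r^3 - I*r^2 + 6*r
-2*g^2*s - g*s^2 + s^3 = s*(-2*g + s)*(g + s)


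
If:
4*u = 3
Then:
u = 3/4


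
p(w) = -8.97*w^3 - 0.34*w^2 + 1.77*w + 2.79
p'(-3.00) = -238.38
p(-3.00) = 236.61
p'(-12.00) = -3865.11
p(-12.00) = 15432.75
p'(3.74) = -377.18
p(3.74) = -464.60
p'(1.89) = -95.64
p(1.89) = -55.64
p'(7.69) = -1594.81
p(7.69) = -4082.87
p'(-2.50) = -164.72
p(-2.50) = 136.40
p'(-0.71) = -11.31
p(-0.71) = 4.57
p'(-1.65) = -70.37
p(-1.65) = 39.24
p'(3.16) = -269.09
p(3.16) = -278.06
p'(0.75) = -13.88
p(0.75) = 0.14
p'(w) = -26.91*w^2 - 0.68*w + 1.77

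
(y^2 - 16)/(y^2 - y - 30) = (16 - y^2)/(-y^2 + y + 30)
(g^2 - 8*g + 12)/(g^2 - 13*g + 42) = (g - 2)/(g - 7)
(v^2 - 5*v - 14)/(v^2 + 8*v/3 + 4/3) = 3*(v - 7)/(3*v + 2)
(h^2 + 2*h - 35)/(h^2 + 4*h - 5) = (h^2 + 2*h - 35)/(h^2 + 4*h - 5)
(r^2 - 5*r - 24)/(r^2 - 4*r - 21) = (r - 8)/(r - 7)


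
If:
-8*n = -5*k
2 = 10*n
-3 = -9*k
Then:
No Solution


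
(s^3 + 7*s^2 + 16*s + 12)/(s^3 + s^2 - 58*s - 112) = (s^2 + 5*s + 6)/(s^2 - s - 56)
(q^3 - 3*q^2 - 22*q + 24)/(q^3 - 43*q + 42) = (q + 4)/(q + 7)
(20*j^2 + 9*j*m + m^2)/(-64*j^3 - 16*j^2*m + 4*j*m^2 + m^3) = (-5*j - m)/(16*j^2 - m^2)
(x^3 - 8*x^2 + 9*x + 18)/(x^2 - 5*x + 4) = (x^3 - 8*x^2 + 9*x + 18)/(x^2 - 5*x + 4)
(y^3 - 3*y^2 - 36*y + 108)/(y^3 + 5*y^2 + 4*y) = (y^3 - 3*y^2 - 36*y + 108)/(y*(y^2 + 5*y + 4))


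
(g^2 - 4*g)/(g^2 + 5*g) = (g - 4)/(g + 5)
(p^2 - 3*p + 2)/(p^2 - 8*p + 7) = (p - 2)/(p - 7)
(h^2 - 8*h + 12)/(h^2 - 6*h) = (h - 2)/h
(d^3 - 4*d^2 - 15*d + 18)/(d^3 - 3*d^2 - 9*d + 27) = (d^2 - 7*d + 6)/(d^2 - 6*d + 9)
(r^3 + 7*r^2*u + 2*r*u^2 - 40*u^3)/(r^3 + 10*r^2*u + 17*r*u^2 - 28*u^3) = (r^2 + 3*r*u - 10*u^2)/(r^2 + 6*r*u - 7*u^2)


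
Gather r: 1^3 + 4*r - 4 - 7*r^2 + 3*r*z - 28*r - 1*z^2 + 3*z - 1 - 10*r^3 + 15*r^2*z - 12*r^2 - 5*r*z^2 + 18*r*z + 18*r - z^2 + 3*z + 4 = -10*r^3 + r^2*(15*z - 19) + r*(-5*z^2 + 21*z - 6) - 2*z^2 + 6*z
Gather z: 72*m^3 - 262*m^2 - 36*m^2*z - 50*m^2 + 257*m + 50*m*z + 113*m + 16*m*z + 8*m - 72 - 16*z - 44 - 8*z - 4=72*m^3 - 312*m^2 + 378*m + z*(-36*m^2 + 66*m - 24) - 120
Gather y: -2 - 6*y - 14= -6*y - 16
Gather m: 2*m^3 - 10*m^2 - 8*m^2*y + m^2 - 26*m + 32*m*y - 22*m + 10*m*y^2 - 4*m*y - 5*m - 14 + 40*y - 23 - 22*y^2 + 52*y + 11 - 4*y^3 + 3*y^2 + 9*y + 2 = 2*m^3 + m^2*(-8*y - 9) + m*(10*y^2 + 28*y - 53) - 4*y^3 - 19*y^2 + 101*y - 24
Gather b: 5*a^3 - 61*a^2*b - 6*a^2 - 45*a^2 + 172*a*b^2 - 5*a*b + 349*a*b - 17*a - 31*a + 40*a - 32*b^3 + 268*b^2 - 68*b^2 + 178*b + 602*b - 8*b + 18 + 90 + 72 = 5*a^3 - 51*a^2 - 8*a - 32*b^3 + b^2*(172*a + 200) + b*(-61*a^2 + 344*a + 772) + 180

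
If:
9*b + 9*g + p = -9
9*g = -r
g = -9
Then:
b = 8 - p/9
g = -9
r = 81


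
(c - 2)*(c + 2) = c^2 - 4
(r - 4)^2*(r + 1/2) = r^3 - 15*r^2/2 + 12*r + 8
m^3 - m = m*(m - 1)*(m + 1)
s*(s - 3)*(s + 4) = s^3 + s^2 - 12*s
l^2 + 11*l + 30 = (l + 5)*(l + 6)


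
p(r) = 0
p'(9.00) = 0.00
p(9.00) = 0.00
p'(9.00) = 0.00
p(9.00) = 0.00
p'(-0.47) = 0.00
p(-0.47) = 0.00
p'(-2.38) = 0.00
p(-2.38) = 0.00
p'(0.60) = 0.00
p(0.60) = 0.00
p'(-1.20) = 0.00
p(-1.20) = 0.00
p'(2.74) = 0.00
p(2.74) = 0.00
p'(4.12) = 0.00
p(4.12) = 0.00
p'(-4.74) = 0.00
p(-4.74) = 0.00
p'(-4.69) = 0.00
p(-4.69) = 0.00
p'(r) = 0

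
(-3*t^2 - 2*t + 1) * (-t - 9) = 3*t^3 + 29*t^2 + 17*t - 9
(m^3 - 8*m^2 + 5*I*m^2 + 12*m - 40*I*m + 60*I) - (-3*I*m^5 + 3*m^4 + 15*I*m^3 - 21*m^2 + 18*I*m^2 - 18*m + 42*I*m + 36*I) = 3*I*m^5 - 3*m^4 + m^3 - 15*I*m^3 + 13*m^2 - 13*I*m^2 + 30*m - 82*I*m + 24*I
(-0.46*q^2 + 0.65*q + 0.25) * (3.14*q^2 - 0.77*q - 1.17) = -1.4444*q^4 + 2.3952*q^3 + 0.8227*q^2 - 0.953*q - 0.2925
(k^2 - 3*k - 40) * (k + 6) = k^3 + 3*k^2 - 58*k - 240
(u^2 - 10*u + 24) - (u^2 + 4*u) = 24 - 14*u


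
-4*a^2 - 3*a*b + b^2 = (-4*a + b)*(a + b)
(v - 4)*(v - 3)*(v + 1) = v^3 - 6*v^2 + 5*v + 12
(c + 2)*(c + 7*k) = c^2 + 7*c*k + 2*c + 14*k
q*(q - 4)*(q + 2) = q^3 - 2*q^2 - 8*q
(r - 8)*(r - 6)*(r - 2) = r^3 - 16*r^2 + 76*r - 96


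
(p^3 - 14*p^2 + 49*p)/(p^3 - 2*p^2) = (p^2 - 14*p + 49)/(p*(p - 2))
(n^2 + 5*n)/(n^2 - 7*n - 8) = n*(n + 5)/(n^2 - 7*n - 8)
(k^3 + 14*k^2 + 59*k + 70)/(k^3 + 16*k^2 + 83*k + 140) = (k + 2)/(k + 4)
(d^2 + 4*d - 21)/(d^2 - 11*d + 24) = (d + 7)/(d - 8)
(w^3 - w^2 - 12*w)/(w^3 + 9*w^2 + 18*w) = (w - 4)/(w + 6)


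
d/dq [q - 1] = 1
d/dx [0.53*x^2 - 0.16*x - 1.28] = 1.06*x - 0.16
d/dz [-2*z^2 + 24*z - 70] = 24 - 4*z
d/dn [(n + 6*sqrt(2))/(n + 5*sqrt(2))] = -sqrt(2)/(n + 5*sqrt(2))^2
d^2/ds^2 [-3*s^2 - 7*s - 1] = -6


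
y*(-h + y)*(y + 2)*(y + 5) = -h*y^3 - 7*h*y^2 - 10*h*y + y^4 + 7*y^3 + 10*y^2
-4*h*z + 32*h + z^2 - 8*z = (-4*h + z)*(z - 8)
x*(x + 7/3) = x^2 + 7*x/3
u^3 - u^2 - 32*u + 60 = (u - 5)*(u - 2)*(u + 6)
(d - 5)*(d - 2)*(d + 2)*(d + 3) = d^4 - 2*d^3 - 19*d^2 + 8*d + 60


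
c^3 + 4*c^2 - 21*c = c*(c - 3)*(c + 7)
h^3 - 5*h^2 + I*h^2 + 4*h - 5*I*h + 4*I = (h - 4)*(h - 1)*(h + I)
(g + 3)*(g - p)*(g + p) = g^3 + 3*g^2 - g*p^2 - 3*p^2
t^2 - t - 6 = (t - 3)*(t + 2)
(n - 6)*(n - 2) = n^2 - 8*n + 12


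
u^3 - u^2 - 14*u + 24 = (u - 3)*(u - 2)*(u + 4)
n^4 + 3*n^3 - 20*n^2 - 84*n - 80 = (n - 5)*(n + 2)^2*(n + 4)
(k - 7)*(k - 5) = k^2 - 12*k + 35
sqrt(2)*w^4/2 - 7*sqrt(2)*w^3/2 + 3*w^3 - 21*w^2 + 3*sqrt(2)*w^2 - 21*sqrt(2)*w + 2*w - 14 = (w - 7)*(w + sqrt(2))^2*(sqrt(2)*w/2 + 1)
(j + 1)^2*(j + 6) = j^3 + 8*j^2 + 13*j + 6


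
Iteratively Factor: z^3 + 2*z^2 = (z + 2)*(z^2) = z*(z + 2)*(z)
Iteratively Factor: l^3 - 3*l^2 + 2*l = (l - 2)*(l^2 - l) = (l - 2)*(l - 1)*(l)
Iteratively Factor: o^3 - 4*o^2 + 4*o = (o - 2)*(o^2 - 2*o) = (o - 2)^2*(o)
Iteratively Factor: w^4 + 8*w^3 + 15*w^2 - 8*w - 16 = (w + 1)*(w^3 + 7*w^2 + 8*w - 16) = (w + 1)*(w + 4)*(w^2 + 3*w - 4) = (w + 1)*(w + 4)^2*(w - 1)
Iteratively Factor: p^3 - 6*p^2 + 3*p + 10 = (p - 2)*(p^2 - 4*p - 5) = (p - 2)*(p + 1)*(p - 5)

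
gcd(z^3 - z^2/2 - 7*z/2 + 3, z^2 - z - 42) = 1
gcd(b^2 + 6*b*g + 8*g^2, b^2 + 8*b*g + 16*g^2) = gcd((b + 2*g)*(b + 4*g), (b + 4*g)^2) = b + 4*g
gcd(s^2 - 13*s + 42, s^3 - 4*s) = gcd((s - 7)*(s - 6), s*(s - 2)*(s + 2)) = 1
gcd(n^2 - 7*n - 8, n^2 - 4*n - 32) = n - 8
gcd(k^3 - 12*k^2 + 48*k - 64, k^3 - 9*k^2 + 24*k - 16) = k^2 - 8*k + 16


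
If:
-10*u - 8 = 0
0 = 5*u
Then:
No Solution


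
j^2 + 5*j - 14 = (j - 2)*(j + 7)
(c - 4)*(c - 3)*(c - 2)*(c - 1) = c^4 - 10*c^3 + 35*c^2 - 50*c + 24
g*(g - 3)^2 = g^3 - 6*g^2 + 9*g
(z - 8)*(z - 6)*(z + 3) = z^3 - 11*z^2 + 6*z + 144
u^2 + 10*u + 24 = (u + 4)*(u + 6)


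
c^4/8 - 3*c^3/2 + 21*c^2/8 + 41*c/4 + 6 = (c/4 + 1/4)*(c/2 + 1/2)*(c - 8)*(c - 6)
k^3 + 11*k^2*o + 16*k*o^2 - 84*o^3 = (k - 2*o)*(k + 6*o)*(k + 7*o)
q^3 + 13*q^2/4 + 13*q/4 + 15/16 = (q + 1/2)*(q + 5/4)*(q + 3/2)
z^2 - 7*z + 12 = (z - 4)*(z - 3)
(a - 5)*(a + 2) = a^2 - 3*a - 10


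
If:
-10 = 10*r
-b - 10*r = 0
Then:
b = 10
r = -1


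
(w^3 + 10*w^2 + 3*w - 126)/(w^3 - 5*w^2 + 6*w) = (w^2 + 13*w + 42)/(w*(w - 2))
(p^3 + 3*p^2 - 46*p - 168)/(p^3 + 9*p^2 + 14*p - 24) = (p - 7)/(p - 1)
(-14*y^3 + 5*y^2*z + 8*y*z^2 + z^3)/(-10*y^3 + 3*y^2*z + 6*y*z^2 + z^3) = (7*y + z)/(5*y + z)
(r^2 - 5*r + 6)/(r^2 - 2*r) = (r - 3)/r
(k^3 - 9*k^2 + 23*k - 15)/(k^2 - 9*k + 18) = (k^2 - 6*k + 5)/(k - 6)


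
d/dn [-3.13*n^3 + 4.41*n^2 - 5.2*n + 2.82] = -9.39*n^2 + 8.82*n - 5.2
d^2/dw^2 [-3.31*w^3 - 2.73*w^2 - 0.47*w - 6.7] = -19.86*w - 5.46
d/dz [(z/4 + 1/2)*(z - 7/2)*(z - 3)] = 3*z^2/4 - 9*z/4 - 5/8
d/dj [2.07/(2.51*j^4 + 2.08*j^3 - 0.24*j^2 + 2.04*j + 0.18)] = (-20.7828*j^3 - 12.9168*j^2 + 0.9936*j - 4.2228)/(2.51*j^4 + 2.08*j^3 - 0.24*j^2 + 2.04*j + 0.18)^2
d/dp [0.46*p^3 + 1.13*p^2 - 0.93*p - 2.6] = 1.38*p^2 + 2.26*p - 0.93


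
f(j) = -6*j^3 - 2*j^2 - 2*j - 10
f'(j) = -18*j^2 - 4*j - 2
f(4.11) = -468.56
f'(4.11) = -322.50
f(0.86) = -17.02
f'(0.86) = -18.75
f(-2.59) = 86.01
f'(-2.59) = -112.39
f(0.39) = -11.44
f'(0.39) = -6.30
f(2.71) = -149.52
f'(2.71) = -145.03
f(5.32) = -980.66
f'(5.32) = -532.72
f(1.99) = -69.18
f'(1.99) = -81.24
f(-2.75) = 105.16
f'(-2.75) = -127.12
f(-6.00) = 1226.00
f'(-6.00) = -626.00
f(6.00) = -1390.00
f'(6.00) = -674.00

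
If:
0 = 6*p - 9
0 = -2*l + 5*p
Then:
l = 15/4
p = 3/2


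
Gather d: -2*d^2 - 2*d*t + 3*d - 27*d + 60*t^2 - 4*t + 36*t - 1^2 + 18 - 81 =-2*d^2 + d*(-2*t - 24) + 60*t^2 + 32*t - 64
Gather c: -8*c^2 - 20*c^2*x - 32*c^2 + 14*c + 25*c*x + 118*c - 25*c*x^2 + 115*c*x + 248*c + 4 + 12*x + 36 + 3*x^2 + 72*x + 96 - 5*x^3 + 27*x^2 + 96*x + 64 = c^2*(-20*x - 40) + c*(-25*x^2 + 140*x + 380) - 5*x^3 + 30*x^2 + 180*x + 200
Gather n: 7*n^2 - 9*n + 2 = 7*n^2 - 9*n + 2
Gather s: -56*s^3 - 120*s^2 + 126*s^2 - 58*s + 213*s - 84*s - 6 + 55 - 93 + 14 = -56*s^3 + 6*s^2 + 71*s - 30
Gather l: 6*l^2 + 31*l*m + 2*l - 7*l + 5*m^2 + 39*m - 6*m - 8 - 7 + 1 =6*l^2 + l*(31*m - 5) + 5*m^2 + 33*m - 14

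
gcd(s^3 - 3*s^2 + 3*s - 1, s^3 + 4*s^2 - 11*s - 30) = 1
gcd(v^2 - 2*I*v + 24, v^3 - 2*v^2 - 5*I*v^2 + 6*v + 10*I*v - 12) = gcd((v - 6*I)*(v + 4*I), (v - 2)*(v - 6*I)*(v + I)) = v - 6*I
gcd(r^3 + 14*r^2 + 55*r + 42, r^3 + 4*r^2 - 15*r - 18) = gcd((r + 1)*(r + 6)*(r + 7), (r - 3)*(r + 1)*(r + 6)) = r^2 + 7*r + 6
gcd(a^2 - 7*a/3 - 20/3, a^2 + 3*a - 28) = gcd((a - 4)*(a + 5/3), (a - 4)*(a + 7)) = a - 4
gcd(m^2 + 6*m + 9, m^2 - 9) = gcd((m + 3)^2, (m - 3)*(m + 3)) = m + 3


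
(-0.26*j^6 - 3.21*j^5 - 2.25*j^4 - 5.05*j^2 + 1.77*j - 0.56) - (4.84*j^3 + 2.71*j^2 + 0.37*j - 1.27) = -0.26*j^6 - 3.21*j^5 - 2.25*j^4 - 4.84*j^3 - 7.76*j^2 + 1.4*j + 0.71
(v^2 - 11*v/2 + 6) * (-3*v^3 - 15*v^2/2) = -3*v^5 + 9*v^4 + 93*v^3/4 - 45*v^2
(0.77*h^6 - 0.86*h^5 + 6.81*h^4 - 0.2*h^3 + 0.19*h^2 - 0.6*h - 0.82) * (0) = 0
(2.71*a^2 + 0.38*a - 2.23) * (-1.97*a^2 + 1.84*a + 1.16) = -5.3387*a^4 + 4.2378*a^3 + 8.2359*a^2 - 3.6624*a - 2.5868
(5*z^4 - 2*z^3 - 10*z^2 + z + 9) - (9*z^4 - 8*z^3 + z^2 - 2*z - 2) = -4*z^4 + 6*z^3 - 11*z^2 + 3*z + 11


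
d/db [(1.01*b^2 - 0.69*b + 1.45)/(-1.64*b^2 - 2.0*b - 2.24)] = (-3.1516*b^2 + 0.231199999999999*b + 4.4456)/(2.6896*b^4 + 6.56*b^3 + 11.3472*b^2 + 8.96*b + 5.0176)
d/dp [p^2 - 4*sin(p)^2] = 2*p - 4*sin(2*p)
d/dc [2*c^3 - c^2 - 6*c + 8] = 6*c^2 - 2*c - 6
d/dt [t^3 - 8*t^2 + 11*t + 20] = 3*t^2 - 16*t + 11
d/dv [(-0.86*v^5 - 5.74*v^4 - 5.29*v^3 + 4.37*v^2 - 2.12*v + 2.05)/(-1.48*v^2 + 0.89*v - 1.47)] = (3.8184*v^6 + 13.9288*v^5 - 1.1756*v^4 + 24.335*v^3 + 24.0806*v^2 - 6.7798*v + 1.2919)/(2.1904*v^4 - 2.6344*v^3 + 5.1433*v^2 - 2.6166*v + 2.1609)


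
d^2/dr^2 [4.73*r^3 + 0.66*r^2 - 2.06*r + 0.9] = 28.38*r + 1.32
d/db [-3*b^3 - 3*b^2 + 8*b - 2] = -9*b^2 - 6*b + 8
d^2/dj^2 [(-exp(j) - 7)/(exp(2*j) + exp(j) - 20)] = (-exp(4*j) - 27*exp(3*j) - 141*exp(2*j) - 587*exp(j) - 540)*exp(j)/(exp(6*j) + 3*exp(5*j) - 57*exp(4*j) - 119*exp(3*j) + 1140*exp(2*j) + 1200*exp(j) - 8000)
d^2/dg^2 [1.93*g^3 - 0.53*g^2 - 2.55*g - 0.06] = 11.58*g - 1.06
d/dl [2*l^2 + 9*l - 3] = 4*l + 9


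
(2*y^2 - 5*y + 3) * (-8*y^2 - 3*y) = -16*y^4 + 34*y^3 - 9*y^2 - 9*y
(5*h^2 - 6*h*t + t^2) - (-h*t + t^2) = 5*h^2 - 5*h*t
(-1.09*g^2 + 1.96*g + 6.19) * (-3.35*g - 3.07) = 3.6515*g^3 - 3.2197*g^2 - 26.7537*g - 19.0033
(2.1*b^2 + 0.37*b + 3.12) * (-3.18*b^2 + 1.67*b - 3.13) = -6.678*b^4 + 2.3304*b^3 - 15.8767*b^2 + 4.0523*b - 9.7656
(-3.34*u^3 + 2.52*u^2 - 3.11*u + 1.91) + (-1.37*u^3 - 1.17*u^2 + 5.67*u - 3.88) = -4.71*u^3 + 1.35*u^2 + 2.56*u - 1.97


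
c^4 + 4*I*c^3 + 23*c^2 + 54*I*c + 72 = (c - 4*I)*(c - I)*(c + 3*I)*(c + 6*I)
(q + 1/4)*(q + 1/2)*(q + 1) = q^3 + 7*q^2/4 + 7*q/8 + 1/8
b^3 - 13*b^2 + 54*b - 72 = (b - 6)*(b - 4)*(b - 3)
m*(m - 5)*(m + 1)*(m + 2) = m^4 - 2*m^3 - 13*m^2 - 10*m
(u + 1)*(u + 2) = u^2 + 3*u + 2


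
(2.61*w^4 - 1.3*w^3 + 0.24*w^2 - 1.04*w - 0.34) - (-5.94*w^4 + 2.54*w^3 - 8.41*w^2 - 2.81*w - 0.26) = 8.55*w^4 - 3.84*w^3 + 8.65*w^2 + 1.77*w - 0.08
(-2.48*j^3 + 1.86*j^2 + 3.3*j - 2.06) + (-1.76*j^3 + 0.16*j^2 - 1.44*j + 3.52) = -4.24*j^3 + 2.02*j^2 + 1.86*j + 1.46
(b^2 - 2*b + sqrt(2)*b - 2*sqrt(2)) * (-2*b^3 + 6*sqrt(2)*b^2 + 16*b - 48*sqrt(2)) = -2*b^5 + 4*b^4 + 4*sqrt(2)*b^4 - 8*sqrt(2)*b^3 + 28*b^3 - 56*b^2 - 32*sqrt(2)*b^2 - 96*b + 64*sqrt(2)*b + 192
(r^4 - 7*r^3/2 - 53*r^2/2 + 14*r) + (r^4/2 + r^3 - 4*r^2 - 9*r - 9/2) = 3*r^4/2 - 5*r^3/2 - 61*r^2/2 + 5*r - 9/2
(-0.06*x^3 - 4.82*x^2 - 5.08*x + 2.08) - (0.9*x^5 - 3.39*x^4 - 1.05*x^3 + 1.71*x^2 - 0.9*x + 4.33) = -0.9*x^5 + 3.39*x^4 + 0.99*x^3 - 6.53*x^2 - 4.18*x - 2.25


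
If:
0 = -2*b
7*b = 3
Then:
No Solution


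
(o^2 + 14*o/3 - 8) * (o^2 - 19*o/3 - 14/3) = o^4 - 5*o^3/3 - 380*o^2/9 + 260*o/9 + 112/3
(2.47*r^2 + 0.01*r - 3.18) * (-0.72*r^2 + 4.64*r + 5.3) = -1.7784*r^4 + 11.4536*r^3 + 15.427*r^2 - 14.7022*r - 16.854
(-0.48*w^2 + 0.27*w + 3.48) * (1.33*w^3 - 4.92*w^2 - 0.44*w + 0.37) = -0.6384*w^5 + 2.7207*w^4 + 3.5112*w^3 - 17.418*w^2 - 1.4313*w + 1.2876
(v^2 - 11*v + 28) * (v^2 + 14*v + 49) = v^4 + 3*v^3 - 77*v^2 - 147*v + 1372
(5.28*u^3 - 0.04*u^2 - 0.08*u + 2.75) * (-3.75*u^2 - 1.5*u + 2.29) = -19.8*u^5 - 7.77*u^4 + 12.4512*u^3 - 10.2841*u^2 - 4.3082*u + 6.2975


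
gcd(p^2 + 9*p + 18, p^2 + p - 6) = p + 3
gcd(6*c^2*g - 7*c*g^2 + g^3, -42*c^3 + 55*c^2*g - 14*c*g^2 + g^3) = 6*c^2 - 7*c*g + g^2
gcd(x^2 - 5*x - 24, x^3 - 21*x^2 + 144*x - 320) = x - 8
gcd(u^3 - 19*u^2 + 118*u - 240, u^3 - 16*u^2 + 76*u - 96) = u^2 - 14*u + 48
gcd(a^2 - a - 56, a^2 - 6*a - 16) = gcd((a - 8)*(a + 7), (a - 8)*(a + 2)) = a - 8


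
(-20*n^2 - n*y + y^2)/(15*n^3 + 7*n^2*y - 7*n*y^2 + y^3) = (4*n + y)/(-3*n^2 - 2*n*y + y^2)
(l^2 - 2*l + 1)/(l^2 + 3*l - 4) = (l - 1)/(l + 4)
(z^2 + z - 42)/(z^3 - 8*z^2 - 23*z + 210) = (z + 7)/(z^2 - 2*z - 35)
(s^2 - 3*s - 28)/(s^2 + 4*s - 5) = (s^2 - 3*s - 28)/(s^2 + 4*s - 5)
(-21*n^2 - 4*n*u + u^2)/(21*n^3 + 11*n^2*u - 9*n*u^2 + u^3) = (3*n + u)/(-3*n^2 - 2*n*u + u^2)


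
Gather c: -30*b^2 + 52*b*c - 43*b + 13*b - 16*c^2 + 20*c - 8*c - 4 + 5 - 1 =-30*b^2 - 30*b - 16*c^2 + c*(52*b + 12)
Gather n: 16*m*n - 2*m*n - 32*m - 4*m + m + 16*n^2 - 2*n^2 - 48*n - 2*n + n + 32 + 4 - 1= -35*m + 14*n^2 + n*(14*m - 49) + 35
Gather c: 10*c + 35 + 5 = 10*c + 40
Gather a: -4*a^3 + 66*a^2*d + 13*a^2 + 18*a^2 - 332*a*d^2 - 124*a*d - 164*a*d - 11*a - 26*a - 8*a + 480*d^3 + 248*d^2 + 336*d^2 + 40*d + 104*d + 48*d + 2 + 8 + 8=-4*a^3 + a^2*(66*d + 31) + a*(-332*d^2 - 288*d - 45) + 480*d^3 + 584*d^2 + 192*d + 18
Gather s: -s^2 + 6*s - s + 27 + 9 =-s^2 + 5*s + 36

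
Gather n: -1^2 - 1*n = -n - 1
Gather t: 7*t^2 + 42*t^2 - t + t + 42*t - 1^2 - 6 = 49*t^2 + 42*t - 7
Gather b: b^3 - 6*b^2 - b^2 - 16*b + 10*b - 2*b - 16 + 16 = b^3 - 7*b^2 - 8*b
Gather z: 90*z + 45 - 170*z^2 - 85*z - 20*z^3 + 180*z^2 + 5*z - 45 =-20*z^3 + 10*z^2 + 10*z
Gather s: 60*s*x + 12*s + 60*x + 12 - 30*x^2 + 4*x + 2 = s*(60*x + 12) - 30*x^2 + 64*x + 14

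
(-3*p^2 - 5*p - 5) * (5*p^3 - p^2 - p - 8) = -15*p^5 - 22*p^4 - 17*p^3 + 34*p^2 + 45*p + 40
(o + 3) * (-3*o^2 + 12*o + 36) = -3*o^3 + 3*o^2 + 72*o + 108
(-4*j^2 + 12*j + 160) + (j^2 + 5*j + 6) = -3*j^2 + 17*j + 166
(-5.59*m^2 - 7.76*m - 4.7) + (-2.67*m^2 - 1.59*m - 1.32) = -8.26*m^2 - 9.35*m - 6.02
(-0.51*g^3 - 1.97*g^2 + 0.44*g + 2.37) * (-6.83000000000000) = 3.4833*g^3 + 13.4551*g^2 - 3.0052*g - 16.1871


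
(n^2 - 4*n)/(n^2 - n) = (n - 4)/(n - 1)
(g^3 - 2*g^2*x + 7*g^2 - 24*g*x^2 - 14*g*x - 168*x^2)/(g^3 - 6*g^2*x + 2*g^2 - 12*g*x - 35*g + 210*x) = (g + 4*x)/(g - 5)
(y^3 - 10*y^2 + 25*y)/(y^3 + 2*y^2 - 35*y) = (y - 5)/(y + 7)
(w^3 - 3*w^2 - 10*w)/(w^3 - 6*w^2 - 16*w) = (w - 5)/(w - 8)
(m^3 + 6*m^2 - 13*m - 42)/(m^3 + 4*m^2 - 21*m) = (m + 2)/m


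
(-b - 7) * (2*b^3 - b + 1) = -2*b^4 - 14*b^3 + b^2 + 6*b - 7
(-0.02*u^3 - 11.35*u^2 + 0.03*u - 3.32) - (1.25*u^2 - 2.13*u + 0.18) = -0.02*u^3 - 12.6*u^2 + 2.16*u - 3.5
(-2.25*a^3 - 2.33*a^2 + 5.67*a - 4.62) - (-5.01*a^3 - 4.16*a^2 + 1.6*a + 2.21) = 2.76*a^3 + 1.83*a^2 + 4.07*a - 6.83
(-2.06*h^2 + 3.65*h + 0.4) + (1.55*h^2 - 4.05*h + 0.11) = -0.51*h^2 - 0.4*h + 0.51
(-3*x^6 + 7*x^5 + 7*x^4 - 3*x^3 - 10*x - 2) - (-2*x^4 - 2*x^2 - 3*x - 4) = -3*x^6 + 7*x^5 + 9*x^4 - 3*x^3 + 2*x^2 - 7*x + 2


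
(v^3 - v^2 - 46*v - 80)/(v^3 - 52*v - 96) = (v + 5)/(v + 6)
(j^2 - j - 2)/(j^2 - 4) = (j + 1)/(j + 2)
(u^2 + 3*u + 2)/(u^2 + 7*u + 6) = (u + 2)/(u + 6)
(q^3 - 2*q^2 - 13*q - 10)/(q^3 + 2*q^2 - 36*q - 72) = (q^2 - 4*q - 5)/(q^2 - 36)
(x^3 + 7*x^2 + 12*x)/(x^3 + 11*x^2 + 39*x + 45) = x*(x + 4)/(x^2 + 8*x + 15)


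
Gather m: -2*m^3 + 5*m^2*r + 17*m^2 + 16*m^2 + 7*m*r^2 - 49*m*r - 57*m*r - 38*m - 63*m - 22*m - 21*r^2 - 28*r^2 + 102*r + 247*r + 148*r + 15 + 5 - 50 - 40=-2*m^3 + m^2*(5*r + 33) + m*(7*r^2 - 106*r - 123) - 49*r^2 + 497*r - 70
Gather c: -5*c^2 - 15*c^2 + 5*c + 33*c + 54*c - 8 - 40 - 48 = -20*c^2 + 92*c - 96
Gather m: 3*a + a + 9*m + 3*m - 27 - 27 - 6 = 4*a + 12*m - 60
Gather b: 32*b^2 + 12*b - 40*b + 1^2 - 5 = 32*b^2 - 28*b - 4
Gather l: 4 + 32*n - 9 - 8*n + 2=24*n - 3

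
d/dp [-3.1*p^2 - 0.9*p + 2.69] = -6.2*p - 0.9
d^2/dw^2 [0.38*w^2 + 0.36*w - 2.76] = 0.760000000000000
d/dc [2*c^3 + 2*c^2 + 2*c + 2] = 6*c^2 + 4*c + 2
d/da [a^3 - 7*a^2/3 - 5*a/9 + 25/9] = 3*a^2 - 14*a/3 - 5/9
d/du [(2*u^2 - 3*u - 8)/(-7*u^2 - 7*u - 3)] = (-35*u^2 - 124*u - 47)/(49*u^4 + 98*u^3 + 91*u^2 + 42*u + 9)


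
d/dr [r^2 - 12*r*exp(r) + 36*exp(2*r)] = -12*r*exp(r) + 2*r + 72*exp(2*r) - 12*exp(r)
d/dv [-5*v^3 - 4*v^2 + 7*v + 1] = -15*v^2 - 8*v + 7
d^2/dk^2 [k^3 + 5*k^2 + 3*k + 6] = 6*k + 10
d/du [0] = 0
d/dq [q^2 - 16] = 2*q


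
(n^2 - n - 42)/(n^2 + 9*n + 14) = (n^2 - n - 42)/(n^2 + 9*n + 14)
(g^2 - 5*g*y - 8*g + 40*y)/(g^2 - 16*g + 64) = (g - 5*y)/(g - 8)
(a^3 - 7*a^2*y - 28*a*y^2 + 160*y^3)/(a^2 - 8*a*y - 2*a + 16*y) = (a^2 + a*y - 20*y^2)/(a - 2)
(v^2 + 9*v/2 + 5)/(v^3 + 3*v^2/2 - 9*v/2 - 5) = (v + 2)/(v^2 - v - 2)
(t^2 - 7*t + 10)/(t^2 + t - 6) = (t - 5)/(t + 3)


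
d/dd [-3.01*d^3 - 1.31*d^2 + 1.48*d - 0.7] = -9.03*d^2 - 2.62*d + 1.48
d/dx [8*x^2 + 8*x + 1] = 16*x + 8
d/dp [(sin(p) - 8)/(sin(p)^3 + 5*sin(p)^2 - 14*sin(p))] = (-2*sin(p)^3 + 19*sin(p)^2 + 80*sin(p) - 112)*cos(p)/((sin(p) - 2)^2*(sin(p) + 7)^2*sin(p)^2)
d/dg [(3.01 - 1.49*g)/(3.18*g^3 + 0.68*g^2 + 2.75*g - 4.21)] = (9.4764*g^3 - 27.7022*g^2 - 4.0936*g - 2.0046)/(10.1124*g^6 + 4.3248*g^5 + 17.9524*g^4 - 23.0356*g^3 + 1.8369*g^2 - 23.155*g + 17.7241)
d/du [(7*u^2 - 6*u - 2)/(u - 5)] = (7*u^2 - 70*u + 32)/(u^2 - 10*u + 25)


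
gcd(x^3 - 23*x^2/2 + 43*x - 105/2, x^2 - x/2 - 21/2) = x - 7/2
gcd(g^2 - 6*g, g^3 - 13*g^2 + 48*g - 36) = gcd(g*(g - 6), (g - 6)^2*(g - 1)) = g - 6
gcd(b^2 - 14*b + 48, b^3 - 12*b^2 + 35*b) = 1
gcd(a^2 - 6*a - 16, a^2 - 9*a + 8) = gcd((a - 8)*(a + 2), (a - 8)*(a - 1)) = a - 8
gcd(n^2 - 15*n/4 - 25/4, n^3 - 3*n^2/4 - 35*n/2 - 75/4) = n^2 - 15*n/4 - 25/4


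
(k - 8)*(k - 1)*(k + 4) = k^3 - 5*k^2 - 28*k + 32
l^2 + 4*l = l*(l + 4)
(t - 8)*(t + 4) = t^2 - 4*t - 32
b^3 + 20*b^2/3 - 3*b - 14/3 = (b - 1)*(b + 2/3)*(b + 7)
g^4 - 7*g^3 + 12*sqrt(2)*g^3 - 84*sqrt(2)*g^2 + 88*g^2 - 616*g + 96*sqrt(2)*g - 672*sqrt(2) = (g - 7)*(g + 2*sqrt(2))*(g + 4*sqrt(2))*(g + 6*sqrt(2))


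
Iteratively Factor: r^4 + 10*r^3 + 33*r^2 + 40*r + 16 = (r + 4)*(r^3 + 6*r^2 + 9*r + 4) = (r + 1)*(r + 4)*(r^2 + 5*r + 4) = (r + 1)*(r + 4)^2*(r + 1)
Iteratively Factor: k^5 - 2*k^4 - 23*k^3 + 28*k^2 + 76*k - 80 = (k + 2)*(k^4 - 4*k^3 - 15*k^2 + 58*k - 40) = (k - 5)*(k + 2)*(k^3 + k^2 - 10*k + 8) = (k - 5)*(k - 2)*(k + 2)*(k^2 + 3*k - 4) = (k - 5)*(k - 2)*(k + 2)*(k + 4)*(k - 1)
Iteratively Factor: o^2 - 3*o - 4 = (o + 1)*(o - 4)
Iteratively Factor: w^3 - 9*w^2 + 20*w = (w)*(w^2 - 9*w + 20) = w*(w - 5)*(w - 4)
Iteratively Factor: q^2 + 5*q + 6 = (q + 3)*(q + 2)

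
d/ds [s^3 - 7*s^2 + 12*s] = 3*s^2 - 14*s + 12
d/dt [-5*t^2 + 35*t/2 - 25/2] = 35/2 - 10*t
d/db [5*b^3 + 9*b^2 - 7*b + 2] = 15*b^2 + 18*b - 7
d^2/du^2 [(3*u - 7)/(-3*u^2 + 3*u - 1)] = 6*(-3*(2*u - 1)^2*(3*u - 7) + (9*u - 10)*(3*u^2 - 3*u + 1))/(3*u^2 - 3*u + 1)^3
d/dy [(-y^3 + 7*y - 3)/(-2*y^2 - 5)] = (2*y^4 + 29*y^2 - 12*y - 35)/(4*y^4 + 20*y^2 + 25)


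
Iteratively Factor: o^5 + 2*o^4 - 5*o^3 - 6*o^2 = (o - 2)*(o^4 + 4*o^3 + 3*o^2) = (o - 2)*(o + 3)*(o^3 + o^2) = (o - 2)*(o + 1)*(o + 3)*(o^2) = o*(o - 2)*(o + 1)*(o + 3)*(o)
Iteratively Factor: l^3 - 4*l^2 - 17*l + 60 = (l - 3)*(l^2 - l - 20) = (l - 5)*(l - 3)*(l + 4)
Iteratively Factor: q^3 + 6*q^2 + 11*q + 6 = (q + 3)*(q^2 + 3*q + 2) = (q + 2)*(q + 3)*(q + 1)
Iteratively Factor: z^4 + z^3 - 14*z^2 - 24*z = (z)*(z^3 + z^2 - 14*z - 24) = z*(z + 3)*(z^2 - 2*z - 8) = z*(z - 4)*(z + 3)*(z + 2)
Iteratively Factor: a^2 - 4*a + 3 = (a - 1)*(a - 3)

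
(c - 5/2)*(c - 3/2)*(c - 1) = c^3 - 5*c^2 + 31*c/4 - 15/4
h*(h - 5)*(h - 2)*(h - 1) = h^4 - 8*h^3 + 17*h^2 - 10*h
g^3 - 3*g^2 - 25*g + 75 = (g - 5)*(g - 3)*(g + 5)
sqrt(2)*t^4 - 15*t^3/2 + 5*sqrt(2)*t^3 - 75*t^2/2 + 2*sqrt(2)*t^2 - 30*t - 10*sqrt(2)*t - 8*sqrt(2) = (t + 1)*(t + 4)*(t - 4*sqrt(2))*(sqrt(2)*t + 1/2)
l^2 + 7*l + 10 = (l + 2)*(l + 5)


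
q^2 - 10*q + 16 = (q - 8)*(q - 2)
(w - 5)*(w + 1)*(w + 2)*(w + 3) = w^4 + w^3 - 19*w^2 - 49*w - 30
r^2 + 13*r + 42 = (r + 6)*(r + 7)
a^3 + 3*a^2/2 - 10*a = a*(a - 5/2)*(a + 4)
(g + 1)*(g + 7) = g^2 + 8*g + 7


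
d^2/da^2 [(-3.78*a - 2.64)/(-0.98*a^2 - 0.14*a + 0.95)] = ((1.96*a + 0.14)*(3.78*a + 2.64)*(3.92*a + 0.28) - (22.2264*a + 6.2328)*(0.98*a^2 + 0.14*a - 0.95))/(0.98*a^2 + 0.14*a - 0.95)^3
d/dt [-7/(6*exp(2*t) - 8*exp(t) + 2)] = (21*exp(t) - 14)*exp(t)/(3*exp(2*t) - 4*exp(t) + 1)^2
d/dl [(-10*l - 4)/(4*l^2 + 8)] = (5*l^2 + 4*l - 10)/(2*(l^4 + 4*l^2 + 4))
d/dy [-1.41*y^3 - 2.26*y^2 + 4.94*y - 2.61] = -4.23*y^2 - 4.52*y + 4.94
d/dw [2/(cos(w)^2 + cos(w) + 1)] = 2*(2*cos(w) + 1)*sin(w)/(cos(w)^2 + cos(w) + 1)^2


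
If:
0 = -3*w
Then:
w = 0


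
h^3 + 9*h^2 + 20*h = h*(h + 4)*(h + 5)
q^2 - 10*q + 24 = (q - 6)*(q - 4)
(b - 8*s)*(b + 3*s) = b^2 - 5*b*s - 24*s^2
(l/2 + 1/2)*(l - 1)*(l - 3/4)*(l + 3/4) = l^4/2 - 25*l^2/32 + 9/32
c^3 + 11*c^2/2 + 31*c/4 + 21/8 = (c + 1/2)*(c + 3/2)*(c + 7/2)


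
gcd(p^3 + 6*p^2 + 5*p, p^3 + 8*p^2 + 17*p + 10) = p^2 + 6*p + 5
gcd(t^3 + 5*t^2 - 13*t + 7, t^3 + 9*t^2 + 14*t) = t + 7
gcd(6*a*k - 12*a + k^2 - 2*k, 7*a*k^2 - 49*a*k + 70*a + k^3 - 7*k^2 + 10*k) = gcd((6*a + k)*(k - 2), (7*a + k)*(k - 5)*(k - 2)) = k - 2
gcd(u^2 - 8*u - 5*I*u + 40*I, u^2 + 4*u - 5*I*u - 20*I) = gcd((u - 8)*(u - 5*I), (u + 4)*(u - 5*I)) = u - 5*I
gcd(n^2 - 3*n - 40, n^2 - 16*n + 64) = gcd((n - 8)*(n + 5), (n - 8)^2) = n - 8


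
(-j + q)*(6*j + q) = -6*j^2 + 5*j*q + q^2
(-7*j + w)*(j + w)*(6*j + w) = -42*j^3 - 43*j^2*w + w^3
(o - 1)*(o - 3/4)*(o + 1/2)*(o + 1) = o^4 - o^3/4 - 11*o^2/8 + o/4 + 3/8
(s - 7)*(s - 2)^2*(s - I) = s^4 - 11*s^3 - I*s^3 + 32*s^2 + 11*I*s^2 - 28*s - 32*I*s + 28*I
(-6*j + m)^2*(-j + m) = -36*j^3 + 48*j^2*m - 13*j*m^2 + m^3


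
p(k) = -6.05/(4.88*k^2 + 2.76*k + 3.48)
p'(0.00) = 1.38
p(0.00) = -1.74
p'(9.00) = 0.00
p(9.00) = -0.01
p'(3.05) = 0.06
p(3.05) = -0.11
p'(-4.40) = -0.03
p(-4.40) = -0.07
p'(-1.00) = -1.35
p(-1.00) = -1.08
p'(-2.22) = -0.25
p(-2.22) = -0.28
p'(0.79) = 0.84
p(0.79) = -0.69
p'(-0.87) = -1.52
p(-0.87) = -1.27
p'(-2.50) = -0.18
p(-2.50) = -0.22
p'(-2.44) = -0.19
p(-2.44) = -0.23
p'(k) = -6.05*(-9.76*k - 2.76)/(4.88*k^2 + 2.76*k + 3.48)^2 = (59.048*k + 16.698)/(4.88*k^2 + 2.76*k + 3.48)^2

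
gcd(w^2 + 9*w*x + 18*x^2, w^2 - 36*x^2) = w + 6*x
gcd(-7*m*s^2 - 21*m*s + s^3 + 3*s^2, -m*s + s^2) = s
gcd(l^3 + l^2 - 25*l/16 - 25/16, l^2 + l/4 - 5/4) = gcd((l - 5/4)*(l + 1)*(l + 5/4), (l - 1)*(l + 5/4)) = l + 5/4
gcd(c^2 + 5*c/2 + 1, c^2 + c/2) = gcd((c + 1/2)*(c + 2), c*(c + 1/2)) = c + 1/2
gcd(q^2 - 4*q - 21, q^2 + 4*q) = 1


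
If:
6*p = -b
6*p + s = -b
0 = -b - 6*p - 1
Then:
No Solution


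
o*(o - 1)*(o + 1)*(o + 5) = o^4 + 5*o^3 - o^2 - 5*o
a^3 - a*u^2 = a*(a - u)*(a + u)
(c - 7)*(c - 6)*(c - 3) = c^3 - 16*c^2 + 81*c - 126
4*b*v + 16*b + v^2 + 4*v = (4*b + v)*(v + 4)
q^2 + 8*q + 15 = (q + 3)*(q + 5)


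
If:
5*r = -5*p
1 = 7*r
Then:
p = -1/7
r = 1/7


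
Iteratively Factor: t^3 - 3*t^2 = (t)*(t^2 - 3*t) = t^2*(t - 3)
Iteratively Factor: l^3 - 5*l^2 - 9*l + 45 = (l + 3)*(l^2 - 8*l + 15) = (l - 5)*(l + 3)*(l - 3)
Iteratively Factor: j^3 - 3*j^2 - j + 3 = (j - 1)*(j^2 - 2*j - 3) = (j - 1)*(j + 1)*(j - 3)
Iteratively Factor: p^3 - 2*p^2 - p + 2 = (p - 1)*(p^2 - p - 2) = (p - 2)*(p - 1)*(p + 1)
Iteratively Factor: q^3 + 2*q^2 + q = (q + 1)*(q^2 + q) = (q + 1)^2*(q)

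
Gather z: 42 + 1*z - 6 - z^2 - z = 36 - z^2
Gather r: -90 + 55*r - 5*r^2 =-5*r^2 + 55*r - 90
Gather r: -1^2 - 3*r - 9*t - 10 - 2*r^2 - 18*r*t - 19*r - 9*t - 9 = -2*r^2 + r*(-18*t - 22) - 18*t - 20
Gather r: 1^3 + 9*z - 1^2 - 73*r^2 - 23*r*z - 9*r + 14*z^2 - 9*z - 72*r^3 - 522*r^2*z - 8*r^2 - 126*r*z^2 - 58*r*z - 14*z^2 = -72*r^3 + r^2*(-522*z - 81) + r*(-126*z^2 - 81*z - 9)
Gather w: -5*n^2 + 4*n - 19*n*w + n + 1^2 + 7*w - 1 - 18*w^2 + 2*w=-5*n^2 + 5*n - 18*w^2 + w*(9 - 19*n)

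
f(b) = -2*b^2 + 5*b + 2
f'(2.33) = -4.32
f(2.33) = 2.79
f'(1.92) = -2.68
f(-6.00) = -100.00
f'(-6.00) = 29.00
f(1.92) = 4.23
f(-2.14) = -17.86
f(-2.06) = -16.79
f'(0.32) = 3.72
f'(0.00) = 5.00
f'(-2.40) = 14.60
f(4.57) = -16.92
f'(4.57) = -13.28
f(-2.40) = -21.52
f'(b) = 5 - 4*b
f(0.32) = 3.40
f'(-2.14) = 13.56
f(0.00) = 2.00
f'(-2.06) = 13.24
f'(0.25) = 4.00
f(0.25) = 3.12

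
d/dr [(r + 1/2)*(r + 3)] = 2*r + 7/2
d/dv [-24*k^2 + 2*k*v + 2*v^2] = 2*k + 4*v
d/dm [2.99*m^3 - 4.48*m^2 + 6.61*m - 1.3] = 8.97*m^2 - 8.96*m + 6.61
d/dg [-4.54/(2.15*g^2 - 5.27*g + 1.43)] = (19.522*g - 23.9258)/(2.15*g^2 - 5.27*g + 1.43)^2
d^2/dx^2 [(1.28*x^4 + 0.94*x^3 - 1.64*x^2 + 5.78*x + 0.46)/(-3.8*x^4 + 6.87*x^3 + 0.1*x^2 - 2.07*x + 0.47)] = (-1.13686837721616e-13*x^10 - 93.97856*x^9 + 139.1712*x^8 - 1139.76288*x^7 + 2460.142528*x^6 - 1512.260496*x^5 + 204.970848*x^4 - 451.999408*x^3 + 254.95152*x^2 + 9.867168*x - 14.42104)/(54.872*x^12 - 297.6084*x^11 + 533.71266*x^10 - 218.906703*x^9 - 358.64199*x^8 + 361.785969*x^7 - 8.09662900000001*x^6 - 112.369149*x^5 + 41.321628*x^4 + 4.900734*x^3 - 6.107979*x^2 + 1.371789*x - 0.103823)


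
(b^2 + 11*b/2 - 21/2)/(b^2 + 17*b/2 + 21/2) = (2*b - 3)/(2*b + 3)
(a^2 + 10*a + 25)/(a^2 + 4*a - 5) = (a + 5)/(a - 1)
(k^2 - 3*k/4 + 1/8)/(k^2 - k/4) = (k - 1/2)/k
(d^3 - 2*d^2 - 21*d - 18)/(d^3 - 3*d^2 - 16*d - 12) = (d + 3)/(d + 2)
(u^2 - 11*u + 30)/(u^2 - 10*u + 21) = (u^2 - 11*u + 30)/(u^2 - 10*u + 21)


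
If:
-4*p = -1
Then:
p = 1/4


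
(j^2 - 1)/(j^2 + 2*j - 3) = (j + 1)/(j + 3)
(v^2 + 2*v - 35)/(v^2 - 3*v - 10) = (v + 7)/(v + 2)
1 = 1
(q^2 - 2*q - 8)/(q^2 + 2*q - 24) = (q + 2)/(q + 6)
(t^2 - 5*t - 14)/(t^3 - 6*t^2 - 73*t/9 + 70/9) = 9*(t + 2)/(9*t^2 + 9*t - 10)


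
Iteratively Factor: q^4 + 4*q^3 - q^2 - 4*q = (q + 4)*(q^3 - q) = q*(q + 4)*(q^2 - 1) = q*(q + 1)*(q + 4)*(q - 1)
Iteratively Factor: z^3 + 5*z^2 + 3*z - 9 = (z - 1)*(z^2 + 6*z + 9) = (z - 1)*(z + 3)*(z + 3)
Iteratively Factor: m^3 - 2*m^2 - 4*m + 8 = (m - 2)*(m^2 - 4) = (m - 2)^2*(m + 2)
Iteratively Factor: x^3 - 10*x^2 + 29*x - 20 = (x - 4)*(x^2 - 6*x + 5) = (x - 4)*(x - 1)*(x - 5)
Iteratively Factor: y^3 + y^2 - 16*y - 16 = (y + 1)*(y^2 - 16) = (y + 1)*(y + 4)*(y - 4)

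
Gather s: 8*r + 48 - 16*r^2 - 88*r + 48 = -16*r^2 - 80*r + 96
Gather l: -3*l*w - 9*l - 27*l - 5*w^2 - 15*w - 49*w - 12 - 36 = l*(-3*w - 36) - 5*w^2 - 64*w - 48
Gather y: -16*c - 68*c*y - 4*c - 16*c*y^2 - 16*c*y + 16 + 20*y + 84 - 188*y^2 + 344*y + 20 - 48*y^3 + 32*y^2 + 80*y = -20*c - 48*y^3 + y^2*(-16*c - 156) + y*(444 - 84*c) + 120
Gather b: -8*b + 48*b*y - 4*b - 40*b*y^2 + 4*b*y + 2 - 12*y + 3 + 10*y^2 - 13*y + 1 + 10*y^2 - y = b*(-40*y^2 + 52*y - 12) + 20*y^2 - 26*y + 6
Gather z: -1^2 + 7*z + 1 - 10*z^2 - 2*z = -10*z^2 + 5*z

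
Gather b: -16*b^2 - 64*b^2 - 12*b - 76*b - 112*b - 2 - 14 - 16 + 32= -80*b^2 - 200*b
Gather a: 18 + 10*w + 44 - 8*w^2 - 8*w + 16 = -8*w^2 + 2*w + 78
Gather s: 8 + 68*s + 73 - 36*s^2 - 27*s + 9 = -36*s^2 + 41*s + 90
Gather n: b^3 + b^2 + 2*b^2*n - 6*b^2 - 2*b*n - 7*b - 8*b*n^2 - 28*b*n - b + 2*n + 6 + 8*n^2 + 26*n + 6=b^3 - 5*b^2 - 8*b + n^2*(8 - 8*b) + n*(2*b^2 - 30*b + 28) + 12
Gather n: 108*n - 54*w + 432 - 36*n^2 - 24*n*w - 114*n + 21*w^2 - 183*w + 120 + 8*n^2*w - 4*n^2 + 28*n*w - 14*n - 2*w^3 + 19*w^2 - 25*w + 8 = n^2*(8*w - 40) + n*(4*w - 20) - 2*w^3 + 40*w^2 - 262*w + 560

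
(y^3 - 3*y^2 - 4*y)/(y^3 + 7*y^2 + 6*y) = (y - 4)/(y + 6)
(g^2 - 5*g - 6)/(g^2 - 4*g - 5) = (g - 6)/(g - 5)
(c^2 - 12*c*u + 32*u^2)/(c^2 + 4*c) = (c^2 - 12*c*u + 32*u^2)/(c*(c + 4))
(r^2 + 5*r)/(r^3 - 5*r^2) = (r + 5)/(r*(r - 5))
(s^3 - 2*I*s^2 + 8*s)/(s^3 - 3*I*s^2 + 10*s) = (s - 4*I)/(s - 5*I)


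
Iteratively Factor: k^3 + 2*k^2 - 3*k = (k - 1)*(k^2 + 3*k) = k*(k - 1)*(k + 3)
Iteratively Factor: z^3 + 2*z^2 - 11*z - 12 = (z + 4)*(z^2 - 2*z - 3) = (z + 1)*(z + 4)*(z - 3)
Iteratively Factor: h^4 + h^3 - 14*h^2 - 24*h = (h - 4)*(h^3 + 5*h^2 + 6*h) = (h - 4)*(h + 3)*(h^2 + 2*h) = h*(h - 4)*(h + 3)*(h + 2)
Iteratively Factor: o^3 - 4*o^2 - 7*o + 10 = (o - 5)*(o^2 + o - 2) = (o - 5)*(o + 2)*(o - 1)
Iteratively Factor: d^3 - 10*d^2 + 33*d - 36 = (d - 4)*(d^2 - 6*d + 9) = (d - 4)*(d - 3)*(d - 3)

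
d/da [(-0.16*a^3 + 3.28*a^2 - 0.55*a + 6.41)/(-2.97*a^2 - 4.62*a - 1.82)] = (0.4752*a^4 + 1.4784*a^3 - 15.9135*a^2 + 26.1362*a + 30.6152)/(8.8209*a^4 + 27.4428*a^3 + 32.1552*a^2 + 16.8168*a + 3.3124)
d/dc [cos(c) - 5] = -sin(c)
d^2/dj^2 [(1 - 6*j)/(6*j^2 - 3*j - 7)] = 6*(3*(4*j - 1)^2*(6*j - 1) + 4*(9*j - 2)*(-6*j^2 + 3*j + 7))/(-6*j^2 + 3*j + 7)^3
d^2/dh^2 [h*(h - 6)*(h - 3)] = 6*h - 18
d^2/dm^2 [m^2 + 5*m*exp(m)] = 5*m*exp(m) + 10*exp(m) + 2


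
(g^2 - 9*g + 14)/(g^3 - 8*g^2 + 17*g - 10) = (g - 7)/(g^2 - 6*g + 5)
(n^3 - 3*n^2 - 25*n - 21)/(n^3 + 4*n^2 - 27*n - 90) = (n^2 - 6*n - 7)/(n^2 + n - 30)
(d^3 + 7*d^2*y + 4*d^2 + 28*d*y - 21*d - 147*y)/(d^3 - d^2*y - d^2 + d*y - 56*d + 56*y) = (-d^2 - 7*d*y + 3*d + 21*y)/(-d^2 + d*y + 8*d - 8*y)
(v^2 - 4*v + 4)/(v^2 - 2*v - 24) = (-v^2 + 4*v - 4)/(-v^2 + 2*v + 24)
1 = 1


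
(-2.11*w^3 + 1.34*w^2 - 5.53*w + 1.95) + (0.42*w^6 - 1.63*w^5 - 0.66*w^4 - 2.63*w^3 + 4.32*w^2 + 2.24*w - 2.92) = 0.42*w^6 - 1.63*w^5 - 0.66*w^4 - 4.74*w^3 + 5.66*w^2 - 3.29*w - 0.97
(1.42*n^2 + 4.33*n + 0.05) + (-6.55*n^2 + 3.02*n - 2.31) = -5.13*n^2 + 7.35*n - 2.26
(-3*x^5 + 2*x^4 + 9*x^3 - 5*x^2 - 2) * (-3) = 9*x^5 - 6*x^4 - 27*x^3 + 15*x^2 + 6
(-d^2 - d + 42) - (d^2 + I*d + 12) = -2*d^2 - d - I*d + 30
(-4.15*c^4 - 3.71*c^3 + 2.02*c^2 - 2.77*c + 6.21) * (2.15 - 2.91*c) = 12.0765*c^5 + 1.8736*c^4 - 13.8547*c^3 + 12.4037*c^2 - 24.0266*c + 13.3515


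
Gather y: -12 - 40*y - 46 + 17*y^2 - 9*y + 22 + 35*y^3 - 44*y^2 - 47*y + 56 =35*y^3 - 27*y^2 - 96*y + 20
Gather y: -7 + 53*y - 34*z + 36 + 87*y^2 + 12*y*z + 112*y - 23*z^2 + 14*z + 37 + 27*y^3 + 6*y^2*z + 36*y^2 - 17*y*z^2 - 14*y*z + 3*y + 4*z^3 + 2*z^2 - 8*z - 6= 27*y^3 + y^2*(6*z + 123) + y*(-17*z^2 - 2*z + 168) + 4*z^3 - 21*z^2 - 28*z + 60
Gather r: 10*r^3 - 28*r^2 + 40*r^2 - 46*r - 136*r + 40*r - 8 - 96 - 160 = 10*r^3 + 12*r^2 - 142*r - 264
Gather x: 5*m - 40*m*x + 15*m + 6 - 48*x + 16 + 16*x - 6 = 20*m + x*(-40*m - 32) + 16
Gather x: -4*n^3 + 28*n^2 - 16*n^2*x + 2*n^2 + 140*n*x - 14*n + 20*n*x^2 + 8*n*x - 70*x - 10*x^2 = -4*n^3 + 30*n^2 - 14*n + x^2*(20*n - 10) + x*(-16*n^2 + 148*n - 70)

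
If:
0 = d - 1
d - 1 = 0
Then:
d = 1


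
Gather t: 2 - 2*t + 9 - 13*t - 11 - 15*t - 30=-30*t - 30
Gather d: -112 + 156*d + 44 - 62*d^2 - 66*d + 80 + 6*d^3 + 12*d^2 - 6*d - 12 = 6*d^3 - 50*d^2 + 84*d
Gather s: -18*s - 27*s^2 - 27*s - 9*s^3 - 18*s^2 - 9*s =-9*s^3 - 45*s^2 - 54*s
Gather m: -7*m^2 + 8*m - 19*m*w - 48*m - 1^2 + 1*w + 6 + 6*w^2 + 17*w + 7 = -7*m^2 + m*(-19*w - 40) + 6*w^2 + 18*w + 12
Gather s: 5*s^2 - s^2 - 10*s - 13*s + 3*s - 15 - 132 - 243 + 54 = 4*s^2 - 20*s - 336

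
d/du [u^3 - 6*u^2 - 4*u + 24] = 3*u^2 - 12*u - 4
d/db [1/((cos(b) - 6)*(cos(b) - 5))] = (2*cos(b) - 11)*sin(b)/((cos(b) - 6)^2*(cos(b) - 5)^2)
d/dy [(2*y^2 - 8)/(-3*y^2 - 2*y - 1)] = 4*(-y^2 - 13*y - 4)/(9*y^4 + 12*y^3 + 10*y^2 + 4*y + 1)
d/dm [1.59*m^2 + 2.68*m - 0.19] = 3.18*m + 2.68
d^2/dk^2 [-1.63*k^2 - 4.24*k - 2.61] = -3.26000000000000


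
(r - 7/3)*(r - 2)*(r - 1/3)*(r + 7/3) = r^4 - 7*r^3/3 - 43*r^2/9 + 343*r/27 - 98/27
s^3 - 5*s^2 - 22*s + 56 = (s - 7)*(s - 2)*(s + 4)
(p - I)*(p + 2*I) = p^2 + I*p + 2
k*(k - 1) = k^2 - k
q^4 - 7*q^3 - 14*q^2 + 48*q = q*(q - 8)*(q - 2)*(q + 3)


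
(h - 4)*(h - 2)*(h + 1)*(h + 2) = h^4 - 3*h^3 - 8*h^2 + 12*h + 16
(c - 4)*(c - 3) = c^2 - 7*c + 12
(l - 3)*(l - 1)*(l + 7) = l^3 + 3*l^2 - 25*l + 21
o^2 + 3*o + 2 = (o + 1)*(o + 2)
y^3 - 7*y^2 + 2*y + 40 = (y - 5)*(y - 4)*(y + 2)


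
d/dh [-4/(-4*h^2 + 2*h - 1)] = 8*(1 - 4*h)/(4*h^2 - 2*h + 1)^2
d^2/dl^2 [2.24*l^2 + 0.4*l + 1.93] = 4.48000000000000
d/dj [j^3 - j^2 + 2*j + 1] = 3*j^2 - 2*j + 2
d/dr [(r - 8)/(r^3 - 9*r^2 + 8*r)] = (1 - 2*r)/(r^2*(r^2 - 2*r + 1))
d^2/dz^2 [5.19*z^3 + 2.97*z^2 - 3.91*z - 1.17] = 31.14*z + 5.94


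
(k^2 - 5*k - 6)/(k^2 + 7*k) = (k^2 - 5*k - 6)/(k*(k + 7))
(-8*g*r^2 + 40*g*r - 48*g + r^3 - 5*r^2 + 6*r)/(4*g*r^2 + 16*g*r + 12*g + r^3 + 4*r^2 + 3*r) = (-8*g*r^2 + 40*g*r - 48*g + r^3 - 5*r^2 + 6*r)/(4*g*r^2 + 16*g*r + 12*g + r^3 + 4*r^2 + 3*r)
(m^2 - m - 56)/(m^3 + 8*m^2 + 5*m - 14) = (m - 8)/(m^2 + m - 2)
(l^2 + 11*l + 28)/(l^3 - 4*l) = (l^2 + 11*l + 28)/(l*(l^2 - 4))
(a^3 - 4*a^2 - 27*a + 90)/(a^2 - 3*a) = a - 1 - 30/a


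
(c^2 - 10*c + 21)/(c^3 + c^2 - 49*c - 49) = (c - 3)/(c^2 + 8*c + 7)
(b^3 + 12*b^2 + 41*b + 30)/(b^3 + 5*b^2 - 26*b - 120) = (b^2 + 6*b + 5)/(b^2 - b - 20)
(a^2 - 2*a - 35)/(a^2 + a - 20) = (a - 7)/(a - 4)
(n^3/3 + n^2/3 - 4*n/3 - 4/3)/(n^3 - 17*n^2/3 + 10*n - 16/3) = (n^2 + 3*n + 2)/(3*n^2 - 11*n + 8)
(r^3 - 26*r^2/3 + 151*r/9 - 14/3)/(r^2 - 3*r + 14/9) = (3*r^2 - 19*r + 6)/(3*r - 2)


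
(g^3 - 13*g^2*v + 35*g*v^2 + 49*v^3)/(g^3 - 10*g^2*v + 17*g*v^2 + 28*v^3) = (-g + 7*v)/(-g + 4*v)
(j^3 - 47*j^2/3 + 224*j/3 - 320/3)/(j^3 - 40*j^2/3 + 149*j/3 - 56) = (3*j^2 - 23*j + 40)/(3*j^2 - 16*j + 21)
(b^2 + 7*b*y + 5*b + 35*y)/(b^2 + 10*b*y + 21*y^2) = (b + 5)/(b + 3*y)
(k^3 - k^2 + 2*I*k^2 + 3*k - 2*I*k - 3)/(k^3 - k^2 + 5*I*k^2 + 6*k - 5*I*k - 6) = (k + 3*I)/(k + 6*I)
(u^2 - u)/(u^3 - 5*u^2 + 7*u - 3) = u/(u^2 - 4*u + 3)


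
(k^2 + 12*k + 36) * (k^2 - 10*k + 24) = k^4 + 2*k^3 - 60*k^2 - 72*k + 864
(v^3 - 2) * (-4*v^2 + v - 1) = -4*v^5 + v^4 - v^3 + 8*v^2 - 2*v + 2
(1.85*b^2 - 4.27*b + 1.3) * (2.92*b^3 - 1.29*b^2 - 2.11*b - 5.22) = 5.402*b^5 - 14.8549*b^4 + 5.4008*b^3 - 2.3243*b^2 + 19.5464*b - 6.786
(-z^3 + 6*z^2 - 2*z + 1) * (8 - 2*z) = 2*z^4 - 20*z^3 + 52*z^2 - 18*z + 8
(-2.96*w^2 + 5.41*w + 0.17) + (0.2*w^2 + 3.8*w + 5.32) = -2.76*w^2 + 9.21*w + 5.49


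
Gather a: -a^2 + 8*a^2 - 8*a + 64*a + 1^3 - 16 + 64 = 7*a^2 + 56*a + 49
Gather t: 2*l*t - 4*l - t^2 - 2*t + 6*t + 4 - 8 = -4*l - t^2 + t*(2*l + 4) - 4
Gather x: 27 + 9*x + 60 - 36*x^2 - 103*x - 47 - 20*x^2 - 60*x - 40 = -56*x^2 - 154*x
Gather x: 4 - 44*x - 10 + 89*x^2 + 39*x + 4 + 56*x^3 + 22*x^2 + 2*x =56*x^3 + 111*x^2 - 3*x - 2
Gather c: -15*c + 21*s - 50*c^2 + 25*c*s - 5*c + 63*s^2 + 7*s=-50*c^2 + c*(25*s - 20) + 63*s^2 + 28*s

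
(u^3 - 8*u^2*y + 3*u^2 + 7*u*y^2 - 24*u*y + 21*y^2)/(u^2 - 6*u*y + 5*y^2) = (-u^2 + 7*u*y - 3*u + 21*y)/(-u + 5*y)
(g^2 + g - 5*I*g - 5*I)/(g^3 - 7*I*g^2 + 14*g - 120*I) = (g + 1)/(g^2 - 2*I*g + 24)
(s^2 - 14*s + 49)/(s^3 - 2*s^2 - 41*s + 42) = (s - 7)/(s^2 + 5*s - 6)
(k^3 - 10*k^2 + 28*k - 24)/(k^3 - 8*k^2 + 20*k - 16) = (k - 6)/(k - 4)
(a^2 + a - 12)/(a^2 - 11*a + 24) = (a + 4)/(a - 8)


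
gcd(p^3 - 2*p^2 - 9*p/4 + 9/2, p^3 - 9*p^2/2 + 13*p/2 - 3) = p^2 - 7*p/2 + 3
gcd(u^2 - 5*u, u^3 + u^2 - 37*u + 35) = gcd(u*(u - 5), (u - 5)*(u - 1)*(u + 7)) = u - 5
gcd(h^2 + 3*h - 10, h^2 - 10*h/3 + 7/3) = 1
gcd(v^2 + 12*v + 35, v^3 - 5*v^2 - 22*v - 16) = 1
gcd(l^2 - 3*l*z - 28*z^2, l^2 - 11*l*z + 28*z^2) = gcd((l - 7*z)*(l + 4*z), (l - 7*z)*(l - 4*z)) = -l + 7*z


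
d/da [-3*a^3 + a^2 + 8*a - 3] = -9*a^2 + 2*a + 8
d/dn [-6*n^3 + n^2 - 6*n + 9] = -18*n^2 + 2*n - 6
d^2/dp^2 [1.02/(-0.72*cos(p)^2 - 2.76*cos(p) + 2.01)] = (2.115072*(1 - cos(p)^2)^2 + 6.080832*cos(p)^3 + 14.732064*cos(p)^2 - 6.503112*cos(p) - 20.607264)/(0.72*cos(p)^2 + 2.76*cos(p) - 2.01)^3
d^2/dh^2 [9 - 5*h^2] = -10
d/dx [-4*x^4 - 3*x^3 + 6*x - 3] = -16*x^3 - 9*x^2 + 6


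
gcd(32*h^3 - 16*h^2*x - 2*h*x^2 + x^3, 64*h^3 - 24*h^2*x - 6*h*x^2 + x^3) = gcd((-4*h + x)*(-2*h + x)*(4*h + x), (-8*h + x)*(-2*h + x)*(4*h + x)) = -8*h^2 + 2*h*x + x^2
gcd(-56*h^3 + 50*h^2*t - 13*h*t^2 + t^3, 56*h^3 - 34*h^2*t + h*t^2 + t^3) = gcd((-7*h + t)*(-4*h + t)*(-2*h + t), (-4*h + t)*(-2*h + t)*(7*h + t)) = 8*h^2 - 6*h*t + t^2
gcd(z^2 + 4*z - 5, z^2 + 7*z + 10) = z + 5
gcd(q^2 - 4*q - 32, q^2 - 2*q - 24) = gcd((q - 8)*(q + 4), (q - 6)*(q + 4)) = q + 4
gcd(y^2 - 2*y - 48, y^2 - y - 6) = 1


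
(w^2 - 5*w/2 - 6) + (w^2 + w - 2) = 2*w^2 - 3*w/2 - 8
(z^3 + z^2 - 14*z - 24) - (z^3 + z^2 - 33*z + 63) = 19*z - 87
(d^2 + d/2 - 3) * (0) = 0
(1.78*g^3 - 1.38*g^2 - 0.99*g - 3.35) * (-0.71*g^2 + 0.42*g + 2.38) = -1.2638*g^5 + 1.7274*g^4 + 4.3597*g^3 - 1.3217*g^2 - 3.7632*g - 7.973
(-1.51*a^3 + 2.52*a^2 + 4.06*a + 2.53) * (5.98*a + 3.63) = -9.0298*a^4 + 9.5883*a^3 + 33.4264*a^2 + 29.8672*a + 9.1839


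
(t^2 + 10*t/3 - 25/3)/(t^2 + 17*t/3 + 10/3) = (3*t - 5)/(3*t + 2)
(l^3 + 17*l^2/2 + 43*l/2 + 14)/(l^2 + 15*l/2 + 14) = l + 1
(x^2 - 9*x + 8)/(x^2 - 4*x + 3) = (x - 8)/(x - 3)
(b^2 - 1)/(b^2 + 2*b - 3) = (b + 1)/(b + 3)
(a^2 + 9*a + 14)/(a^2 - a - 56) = (a + 2)/(a - 8)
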